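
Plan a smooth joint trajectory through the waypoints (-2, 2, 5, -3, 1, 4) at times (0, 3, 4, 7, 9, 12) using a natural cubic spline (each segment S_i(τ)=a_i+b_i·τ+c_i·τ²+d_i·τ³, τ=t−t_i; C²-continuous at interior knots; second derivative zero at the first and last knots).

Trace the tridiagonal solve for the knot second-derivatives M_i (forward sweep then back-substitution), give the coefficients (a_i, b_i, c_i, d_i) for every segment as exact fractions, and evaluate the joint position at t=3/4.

  seg 0: a=-2 b=137/444 c=0 d=455/3996
  seg 1: a=2 b=751/222 c=455/444 d=-625/444
  seg 2: a=5 b=179/148 c=-355/111 d=2539/3996
  seg 3: a=-3 b=-61/74 c=373/148 d=-41/74
  seg 4: a=1 b=193/74 c=-119/148 d=119/1332
S(3/4) = -16297/9472

Δ: Δ0=4/3, Δ1=3, Δ2=-8/3, Δ3=2, Δ4=1
row 1: diag=8, rhs=10; c'=1/8, d'=5/4
row 2: denom=8−1·1/8=63/8; d'=(-34−1·5/4)/(63/8)=-94/21
row 3: denom=10−3·8/21=62/7; d'=(28−3·-94/21)/(62/7)=145/31
row 4: denom=10−2·7/31=296/31; d'=(-6−2·145/31)/(296/31)=-119/74
back: M4=-119/74
back: M3=145/31−7/31·-119/74=373/74
back: M2=-94/21−8/21·373/74=-710/111
back: M1=5/4−1/8·-710/111=455/222
M: M0=0, M1=455/222, M2=-710/111, M3=373/74, M4=-119/74, M5=0
seg 0: a=-2, c=M0/2=0, d=(M1−M0)/(6·3)=455/3996, b=Δ0−h0·(2M0+M1)/6=137/444
seg 1: a=2, c=M1/2=455/444, d=(M2−M1)/(6·1)=-625/444, b=Δ1−h1·(2M1+M2)/6=751/222
seg 2: a=5, c=M2/2=-355/111, d=(M3−M2)/(6·3)=2539/3996, b=Δ2−h2·(2M2+M3)/6=179/148
seg 3: a=-3, c=M3/2=373/148, d=(M4−M3)/(6·2)=-41/74, b=Δ3−h3·(2M3+M4)/6=-61/74
seg 4: a=1, c=M4/2=-119/148, d=(M5−M4)/(6·3)=119/1332, b=Δ4−h4·(2M4+M5)/6=193/74
t_q=3/4 → seg 0, τ=3/4; S=-2+137/444·τ+0·τ²+455/3996·τ³=-16297/9472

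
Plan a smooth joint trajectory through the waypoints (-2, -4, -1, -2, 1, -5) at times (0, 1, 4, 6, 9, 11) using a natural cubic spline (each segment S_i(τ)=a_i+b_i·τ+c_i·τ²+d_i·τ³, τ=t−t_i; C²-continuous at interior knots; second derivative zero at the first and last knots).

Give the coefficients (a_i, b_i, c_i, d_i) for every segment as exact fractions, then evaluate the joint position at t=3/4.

Δ: Δ0=-2, Δ1=1, Δ2=-1/2, Δ3=1, Δ4=-3
row 1: diag=8, rhs=18; c'=3/8, d'=9/4
row 2: denom=10−3·3/8=71/8; d'=(-9−3·9/4)/(71/8)=-126/71
row 3: denom=10−2·16/71=678/71; d'=(9−2·-126/71)/(678/71)=297/226
row 4: denom=10−3·71/226=2047/226; d'=(-24−3·297/226)/(2047/226)=-6315/2047
back: M4=-6315/2047
back: M3=297/226−71/226·-6315/2047=4674/2047
back: M2=-126/71−16/71·4674/2047=-4686/2047
back: M1=9/4−3/8·-4686/2047=6363/2047
M: M0=0, M1=6363/2047, M2=-4686/2047, M3=4674/2047, M4=-6315/2047, M5=0
seg 0: a=-2, c=M0/2=0, d=(M1−M0)/(6·1)=2121/4094, b=Δ0−h0·(2M0+M1)/6=-10309/4094
seg 1: a=-4, c=M1/2=6363/4094, d=(M2−M1)/(6·3)=-3683/12282, b=Δ1−h1·(2M1+M2)/6=-1973/2047
seg 2: a=-1, c=M2/2=-2343/2047, d=(M3−M2)/(6·2)=780/2047, b=Δ2−h2·(2M2+M3)/6=1085/4094
seg 3: a=-2, c=M3/2=2337/2047, d=(M4−M3)/(6·3)=-1221/4094, b=Δ3−h3·(2M3+M4)/6=1061/4094
seg 4: a=1, c=M4/2=-6315/4094, d=(M5−M4)/(6·2)=2105/8188, b=Δ4−h4·(2M4+M5)/6=-1931/2047
t_q=3/4 → seg 0, τ=3/4; S=-2+-10309/4094·τ+0·τ²+2121/4094·τ³=-961597/262016

  seg 0: a=-2 b=-10309/4094 c=0 d=2121/4094
  seg 1: a=-4 b=-1973/2047 c=6363/4094 d=-3683/12282
  seg 2: a=-1 b=1085/4094 c=-2343/2047 d=780/2047
  seg 3: a=-2 b=1061/4094 c=2337/2047 d=-1221/4094
  seg 4: a=1 b=-1931/2047 c=-6315/4094 d=2105/8188
S(3/4) = -961597/262016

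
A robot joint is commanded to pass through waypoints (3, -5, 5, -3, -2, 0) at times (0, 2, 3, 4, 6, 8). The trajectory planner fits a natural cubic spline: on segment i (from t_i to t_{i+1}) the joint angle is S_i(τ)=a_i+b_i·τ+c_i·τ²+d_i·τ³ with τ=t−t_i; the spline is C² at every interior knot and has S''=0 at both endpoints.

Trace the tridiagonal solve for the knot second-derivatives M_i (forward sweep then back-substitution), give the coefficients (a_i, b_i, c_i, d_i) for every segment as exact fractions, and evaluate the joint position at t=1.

  seg 0: a=3 b=-5139/482 c=0 d=3211/1928
  seg 1: a=-5 b=2247/241 c=9633/964 d=-8981/964
  seg 2: a=5 b=1311/964 c=-8655/482 d=8287/964
  seg 3: a=-3 b=-2112/241 c=7551/964 d=-1543/964
  seg 4: a=-2 b=810/241 c=-1707/964 d=569/1928
S(1) = -11561/1928

Δ: Δ0=-4, Δ1=10, Δ2=-8, Δ3=1/2, Δ4=1
row 1: diag=6, rhs=84; c'=1/6, d'=14
row 2: denom=4−1·1/6=23/6; d'=(-108−1·14)/(23/6)=-732/23
row 3: denom=6−1·6/23=132/23; d'=(51−1·-732/23)/(132/23)=635/44
row 4: denom=8−2·23/66=241/33; d'=(3−2·635/44)/(241/33)=-1707/482
back: M4=-1707/482
back: M3=635/44−23/66·-1707/482=7551/482
back: M2=-732/23−6/23·7551/482=-8655/241
back: M1=14−1/6·-8655/241=9633/482
M: M0=0, M1=9633/482, M2=-8655/241, M3=7551/482, M4=-1707/482, M5=0
seg 0: a=3, c=M0/2=0, d=(M1−M0)/(6·2)=3211/1928, b=Δ0−h0·(2M0+M1)/6=-5139/482
seg 1: a=-5, c=M1/2=9633/964, d=(M2−M1)/(6·1)=-8981/964, b=Δ1−h1·(2M1+M2)/6=2247/241
seg 2: a=5, c=M2/2=-8655/482, d=(M3−M2)/(6·1)=8287/964, b=Δ2−h2·(2M2+M3)/6=1311/964
seg 3: a=-3, c=M3/2=7551/964, d=(M4−M3)/(6·2)=-1543/964, b=Δ3−h3·(2M3+M4)/6=-2112/241
seg 4: a=-2, c=M4/2=-1707/964, d=(M5−M4)/(6·2)=569/1928, b=Δ4−h4·(2M4+M5)/6=810/241
t_q=1 → seg 0, τ=1; S=3+-5139/482·τ+0·τ²+3211/1928·τ³=-11561/1928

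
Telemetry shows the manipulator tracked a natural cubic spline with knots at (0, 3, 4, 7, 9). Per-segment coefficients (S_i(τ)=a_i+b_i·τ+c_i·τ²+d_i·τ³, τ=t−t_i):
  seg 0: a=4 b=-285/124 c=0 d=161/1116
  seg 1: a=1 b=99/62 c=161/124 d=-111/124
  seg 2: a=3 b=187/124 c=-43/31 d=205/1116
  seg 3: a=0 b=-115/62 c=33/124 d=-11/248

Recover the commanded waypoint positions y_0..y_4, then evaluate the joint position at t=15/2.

y_0=4 y_1=1 y_2=3 y_3=0 y_4=-3
S(15/2) = -1719/1984

y_0 = S_0(0) = a_0 = 4
y_1 = S_1(0) = a_1 = 1
y_2 = S_2(0) = a_2 = 3
y_3 = S_3(0) = a_3 = 0
y_4 = S_3(2) = -3
t_q=15/2 is in segment 3 (τ=1/2); S_3(τ)=-1719/1984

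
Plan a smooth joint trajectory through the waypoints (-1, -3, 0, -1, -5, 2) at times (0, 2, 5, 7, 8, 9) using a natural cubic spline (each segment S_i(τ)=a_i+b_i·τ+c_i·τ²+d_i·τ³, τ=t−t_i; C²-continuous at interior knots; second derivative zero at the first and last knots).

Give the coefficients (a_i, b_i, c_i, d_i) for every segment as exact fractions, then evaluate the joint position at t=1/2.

Δ: Δ0=-1, Δ1=1, Δ2=-1/2, Δ3=-4, Δ4=7
row 1: diag=10, rhs=12; c'=3/10, d'=6/5
row 2: denom=10−3·3/10=91/10; d'=(-9−3·6/5)/(91/10)=-18/13
row 3: denom=6−2·20/91=506/91; d'=(-21−2·-18/13)/(506/91)=-1659/506
row 4: denom=4−1·91/506=1933/506; d'=(66−1·-1659/506)/(1933/506)=35055/1933
back: M4=35055/1933
back: M3=-1659/506−91/506·35055/1933=-12642/1933
back: M2=-18/13−20/91·-12642/1933=102/1933
back: M1=6/5−3/10·102/1933=2289/1933
M: M0=0, M1=2289/1933, M2=102/1933, M3=-12642/1933, M4=35055/1933, M5=0
seg 0: a=-1, c=M0/2=0, d=(M1−M0)/(6·2)=763/7732, b=Δ0−h0·(2M0+M1)/6=-2696/1933
seg 1: a=-3, c=M1/2=2289/3866, d=(M2−M1)/(6·3)=-243/3866, b=Δ1−h1·(2M1+M2)/6=-407/1933
seg 2: a=0, c=M2/2=51/1933, d=(M3−M2)/(6·2)=-1062/1933, b=Δ2−h2·(2M2+M3)/6=6359/3866
seg 3: a=-1, c=M3/2=-6321/1933, d=(M4−M3)/(6·1)=15899/3866, b=Δ3−h3·(2M3+M4)/6=-18721/3866
seg 4: a=-5, c=M4/2=35055/3866, d=(M5−M4)/(6·1)=-11685/3866, b=Δ4−h4·(2M4+M5)/6=1846/1933
t_q=1/2 → seg 0, τ=1/2; S=-1+-2696/1933·τ+0·τ²+763/7732·τ³=-104229/61856

  seg 0: a=-1 b=-2696/1933 c=0 d=763/7732
  seg 1: a=-3 b=-407/1933 c=2289/3866 d=-243/3866
  seg 2: a=0 b=6359/3866 c=51/1933 d=-1062/1933
  seg 3: a=-1 b=-18721/3866 c=-6321/1933 d=15899/3866
  seg 4: a=-5 b=1846/1933 c=35055/3866 d=-11685/3866
S(1/2) = -104229/61856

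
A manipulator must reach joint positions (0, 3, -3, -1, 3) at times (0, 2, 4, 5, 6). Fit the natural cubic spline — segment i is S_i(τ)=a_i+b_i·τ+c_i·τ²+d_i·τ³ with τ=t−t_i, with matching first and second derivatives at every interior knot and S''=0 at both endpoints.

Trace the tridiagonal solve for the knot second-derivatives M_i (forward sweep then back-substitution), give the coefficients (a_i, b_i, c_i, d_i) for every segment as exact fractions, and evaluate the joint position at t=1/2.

Δ: Δ0=3/2, Δ1=-3, Δ2=2, Δ3=4
row 1: diag=8, rhs=-27; c'=1/4, d'=-27/8
row 2: denom=6−2·1/4=11/2; d'=(30−2·-27/8)/(11/2)=147/22
row 3: denom=4−1·2/11=42/11; d'=(12−1·147/22)/(42/11)=39/28
back: M3=39/28
back: M2=147/22−2/11·39/28=45/7
back: M1=-27/8−1/4·45/7=-279/56
M: M0=0, M1=-279/56, M2=45/7, M3=39/28, M4=0
seg 0: a=0, c=M0/2=0, d=(M1−M0)/(6·2)=-93/224, b=Δ0−h0·(2M0+M1)/6=177/56
seg 1: a=3, c=M1/2=-279/112, d=(M2−M1)/(6·2)=213/224, b=Δ1−h1·(2M1+M2)/6=-51/28
seg 2: a=-3, c=M2/2=45/14, d=(M3−M2)/(6·1)=-47/56, b=Δ2−h2·(2M2+M3)/6=-3/8
seg 3: a=-1, c=M3/2=39/56, d=(M4−M3)/(6·1)=-13/56, b=Δ3−h3·(2M3+M4)/6=99/28
t_q=1/2 → seg 0, τ=1/2; S=0+177/56·τ+0·τ²+-93/224·τ³=2739/1792

  seg 0: a=0 b=177/56 c=0 d=-93/224
  seg 1: a=3 b=-51/28 c=-279/112 d=213/224
  seg 2: a=-3 b=-3/8 c=45/14 d=-47/56
  seg 3: a=-1 b=99/28 c=39/56 d=-13/56
S(1/2) = 2739/1792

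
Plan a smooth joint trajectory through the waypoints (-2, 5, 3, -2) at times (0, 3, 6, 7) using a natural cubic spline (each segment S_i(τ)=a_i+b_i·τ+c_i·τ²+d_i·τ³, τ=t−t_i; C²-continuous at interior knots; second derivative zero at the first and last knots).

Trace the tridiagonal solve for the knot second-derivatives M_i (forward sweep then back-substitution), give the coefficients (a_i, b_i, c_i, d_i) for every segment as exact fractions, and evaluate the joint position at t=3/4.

Δ: Δ0=7/3, Δ1=-2/3, Δ2=-5
row 1: diag=12, rhs=-18; c'=1/4, d'=-3/2
row 2: denom=8−3·1/4=29/4; d'=(-26−3·-3/2)/(29/4)=-86/29
back: M2=-86/29
back: M1=-3/2−1/4·-86/29=-22/29
M: M0=0, M1=-22/29, M2=-86/29, M3=0
seg 0: a=-2, c=M0/2=0, d=(M1−M0)/(6·3)=-11/261, b=Δ0−h0·(2M0+M1)/6=236/87
seg 1: a=5, c=M1/2=-11/29, d=(M2−M1)/(6·3)=-32/261, b=Δ1−h1·(2M1+M2)/6=137/87
seg 2: a=3, c=M2/2=-43/29, d=(M3−M2)/(6·1)=43/87, b=Δ2−h2·(2M2+M3)/6=-349/87
t_q=3/4 → seg 0, τ=3/4; S=-2+236/87·τ+0·τ²+-11/261·τ³=31/1856

  seg 0: a=-2 b=236/87 c=0 d=-11/261
  seg 1: a=5 b=137/87 c=-11/29 d=-32/261
  seg 2: a=3 b=-349/87 c=-43/29 d=43/87
S(3/4) = 31/1856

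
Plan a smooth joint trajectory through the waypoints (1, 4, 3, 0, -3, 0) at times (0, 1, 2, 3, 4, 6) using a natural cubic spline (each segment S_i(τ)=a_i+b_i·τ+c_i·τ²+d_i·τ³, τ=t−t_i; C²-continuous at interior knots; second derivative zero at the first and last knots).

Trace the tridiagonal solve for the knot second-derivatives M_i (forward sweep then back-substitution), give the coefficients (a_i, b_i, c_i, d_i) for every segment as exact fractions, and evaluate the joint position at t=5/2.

Δ: Δ0=3, Δ1=-1, Δ2=-3, Δ3=-3, Δ4=3/2
row 1: diag=4, rhs=-24; c'=1/4, d'=-6
row 2: denom=4−1·1/4=15/4; d'=(-12−1·-6)/(15/4)=-8/5
row 3: denom=4−1·4/15=56/15; d'=(0−1·-8/5)/(56/15)=3/7
row 4: denom=6−1·15/56=321/56; d'=(27−1·3/7)/(321/56)=496/107
back: M4=496/107
back: M3=3/7−15/56·496/107=-87/107
back: M2=-8/5−4/15·-87/107=-148/107
back: M1=-6−1/4·-148/107=-605/107
M: M0=0, M1=-605/107, M2=-148/107, M3=-87/107, M4=496/107, M5=0
seg 0: a=1, c=M0/2=0, d=(M1−M0)/(6·1)=-605/642, b=Δ0−h0·(2M0+M1)/6=2531/642
seg 1: a=4, c=M1/2=-605/214, d=(M2−M1)/(6·1)=457/642, b=Δ1−h1·(2M1+M2)/6=358/321
seg 2: a=3, c=M2/2=-74/107, d=(M3−M2)/(6·1)=61/642, b=Δ2−h2·(2M2+M3)/6=-1543/642
seg 3: a=0, c=M3/2=-87/214, d=(M4−M3)/(6·1)=583/642, b=Δ3−h3·(2M3+M4)/6=-1124/321
seg 4: a=-3, c=M4/2=248/107, d=(M5−M4)/(6·2)=-124/321, b=Δ4−h4·(2M4+M5)/6=-1021/642
t_q=5/2 → seg 2, τ=1/2; S=3+-1543/642·τ+-74/107·τ²+61/642·τ³=2803/1712

  seg 0: a=1 b=2531/642 c=0 d=-605/642
  seg 1: a=4 b=358/321 c=-605/214 d=457/642
  seg 2: a=3 b=-1543/642 c=-74/107 d=61/642
  seg 3: a=0 b=-1124/321 c=-87/214 d=583/642
  seg 4: a=-3 b=-1021/642 c=248/107 d=-124/321
S(5/2) = 2803/1712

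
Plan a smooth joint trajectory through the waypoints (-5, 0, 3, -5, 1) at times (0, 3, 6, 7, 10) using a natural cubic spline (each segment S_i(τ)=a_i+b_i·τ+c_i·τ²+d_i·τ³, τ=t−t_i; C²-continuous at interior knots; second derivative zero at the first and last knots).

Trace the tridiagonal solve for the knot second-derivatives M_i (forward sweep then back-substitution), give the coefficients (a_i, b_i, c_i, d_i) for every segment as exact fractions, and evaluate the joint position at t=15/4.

  seg 0: a=-5 b=44/57 c=0 d=17/171
  seg 1: a=0 b=197/57 c=17/19 d=-293/513
  seg 2: a=3 b=-376/57 c=-242/57 d=54/19
  seg 3: a=-5 b=-374/57 c=244/57 d=-244/513
S(15/4) = 3471/1216

Δ: Δ0=5/3, Δ1=1, Δ2=-8, Δ3=2
row 1: diag=12, rhs=-4; c'=1/4, d'=-1/3
row 2: denom=8−3·1/4=29/4; d'=(-54−3·-1/3)/(29/4)=-212/29
row 3: denom=8−1·4/29=228/29; d'=(60−1·-212/29)/(228/29)=488/57
back: M3=488/57
back: M2=-212/29−4/29·488/57=-484/57
back: M1=-1/3−1/4·-484/57=34/19
M: M0=0, M1=34/19, M2=-484/57, M3=488/57, M4=0
seg 0: a=-5, c=M0/2=0, d=(M1−M0)/(6·3)=17/171, b=Δ0−h0·(2M0+M1)/6=44/57
seg 1: a=0, c=M1/2=17/19, d=(M2−M1)/(6·3)=-293/513, b=Δ1−h1·(2M1+M2)/6=197/57
seg 2: a=3, c=M2/2=-242/57, d=(M3−M2)/(6·1)=54/19, b=Δ2−h2·(2M2+M3)/6=-376/57
seg 3: a=-5, c=M3/2=244/57, d=(M4−M3)/(6·3)=-244/513, b=Δ3−h3·(2M3+M4)/6=-374/57
t_q=15/4 → seg 1, τ=3/4; S=0+197/57·τ+17/19·τ²+-293/513·τ³=3471/1216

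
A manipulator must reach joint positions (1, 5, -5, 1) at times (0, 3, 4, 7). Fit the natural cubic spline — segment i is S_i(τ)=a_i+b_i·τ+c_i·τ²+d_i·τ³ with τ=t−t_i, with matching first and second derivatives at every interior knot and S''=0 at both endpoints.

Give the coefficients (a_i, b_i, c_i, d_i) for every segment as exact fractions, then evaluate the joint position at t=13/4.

Δ: Δ0=4/3, Δ1=-10, Δ2=2
row 1: diag=8, rhs=-68; c'=1/8, d'=-17/2
row 2: denom=8−1·1/8=63/8; d'=(72−1·-17/2)/(63/8)=92/9
back: M2=92/9
back: M1=-17/2−1/8·92/9=-88/9
M: M0=0, M1=-88/9, M2=92/9, M3=0
seg 0: a=1, c=M0/2=0, d=(M1−M0)/(6·3)=-44/81, b=Δ0−h0·(2M0+M1)/6=56/9
seg 1: a=5, c=M1/2=-44/9, d=(M2−M1)/(6·1)=10/3, b=Δ1−h1·(2M1+M2)/6=-76/9
seg 2: a=-5, c=M2/2=46/9, d=(M3−M2)/(6·3)=-46/81, b=Δ2−h2·(2M2+M3)/6=-74/9
t_q=13/4 → seg 1, τ=1/4; S=5+-76/9·τ+-44/9·τ²+10/3·τ³=253/96

  seg 0: a=1 b=56/9 c=0 d=-44/81
  seg 1: a=5 b=-76/9 c=-44/9 d=10/3
  seg 2: a=-5 b=-74/9 c=46/9 d=-46/81
S(13/4) = 253/96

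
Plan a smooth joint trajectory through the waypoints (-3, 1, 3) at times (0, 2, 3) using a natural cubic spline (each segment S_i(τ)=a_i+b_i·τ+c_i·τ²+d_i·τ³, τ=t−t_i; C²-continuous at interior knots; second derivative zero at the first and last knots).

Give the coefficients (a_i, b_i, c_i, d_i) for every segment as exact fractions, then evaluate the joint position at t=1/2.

  seg 0: a=-3 b=2 c=0 d=0
  seg 1: a=1 b=2 c=0 d=0
S(1/2) = -2

Δ: Δ0=2, Δ1=2
row 1: diag=6, rhs=0; c'=1/6, d'=0
back: M1=0
M: M0=0, M1=0, M2=0
seg 0: a=-3, c=M0/2=0, d=(M1−M0)/(6·2)=0, b=Δ0−h0·(2M0+M1)/6=2
seg 1: a=1, c=M1/2=0, d=(M2−M1)/(6·1)=0, b=Δ1−h1·(2M1+M2)/6=2
t_q=1/2 → seg 0, τ=1/2; S=-3+2·τ+0·τ²+0·τ³=-2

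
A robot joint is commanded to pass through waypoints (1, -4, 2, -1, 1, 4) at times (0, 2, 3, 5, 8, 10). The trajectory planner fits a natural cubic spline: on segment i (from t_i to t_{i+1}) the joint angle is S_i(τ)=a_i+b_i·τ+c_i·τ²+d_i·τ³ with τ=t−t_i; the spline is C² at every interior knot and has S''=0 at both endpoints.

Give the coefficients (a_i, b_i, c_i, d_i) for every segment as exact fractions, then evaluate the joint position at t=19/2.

Δ: Δ0=-5/2, Δ1=6, Δ2=-3/2, Δ3=2/3, Δ4=3/2
row 1: diag=6, rhs=51; c'=1/6, d'=17/2
row 2: denom=6−1·1/6=35/6; d'=(-45−1·17/2)/(35/6)=-321/35
row 3: denom=10−2·12/35=326/35; d'=(13−2·-321/35)/(326/35)=1097/326
row 4: denom=10−3·105/326=2945/326; d'=(5−3·1097/326)/(2945/326)=-1661/2945
back: M4=-1661/2945
back: M3=1097/326−105/326·-1661/2945=2089/589
back: M2=-321/35−12/35·2089/589=-30591/2945
back: M1=17/2−1/6·-30591/2945=30131/2945
M: M0=0, M1=30131/2945, M2=-30591/2945, M3=2089/589, M4=-1661/2945, M5=0
seg 0: a=1, c=M0/2=0, d=(M1−M0)/(6·2)=30131/35340, b=Δ0−h0·(2M0+M1)/6=-104437/17670
seg 1: a=-4, c=M1/2=30131/5890, d=(M2−M1)/(6·1)=-30361/8835, b=Δ1−h1·(2M1+M2)/6=76349/17670
seg 2: a=2, c=M2/2=-30591/5890, d=(M3−M2)/(6·2)=10259/8835, b=Δ2−h2·(2M2+M3)/6=74969/17670
seg 3: a=-1, c=M3/2=2089/1178, d=(M4−M3)/(6·3)=-6053/26505, b=Δ3−h3·(2M3+M4)/6=-45907/17670
seg 4: a=1, c=M4/2=-1661/5890, d=(M5−M4)/(6·2)=1661/35340, b=Δ4−h4·(2M4+M5)/6=33149/17670
t_q=19/2 → seg 4, τ=3/2; S=1+33149/17670·τ+-1661/5890·τ²+1661/35340·τ³=62917/18848

  seg 0: a=1 b=-104437/17670 c=0 d=30131/35340
  seg 1: a=-4 b=76349/17670 c=30131/5890 d=-30361/8835
  seg 2: a=2 b=74969/17670 c=-30591/5890 d=10259/8835
  seg 3: a=-1 b=-45907/17670 c=2089/1178 d=-6053/26505
  seg 4: a=1 b=33149/17670 c=-1661/5890 d=1661/35340
S(19/2) = 62917/18848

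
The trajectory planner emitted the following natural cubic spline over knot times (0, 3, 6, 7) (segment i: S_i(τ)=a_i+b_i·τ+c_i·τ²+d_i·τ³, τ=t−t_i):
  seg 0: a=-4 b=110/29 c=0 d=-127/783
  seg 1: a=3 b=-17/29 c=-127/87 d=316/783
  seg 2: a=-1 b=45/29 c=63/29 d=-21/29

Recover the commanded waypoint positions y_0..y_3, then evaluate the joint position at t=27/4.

y_0=-4 y_1=3 y_2=-1 y_3=2
S(27/4) = 2005/1856

y_0 = S_0(0) = a_0 = -4
y_1 = S_1(0) = a_1 = 3
y_2 = S_2(0) = a_2 = -1
y_3 = S_2(1) = 2
t_q=27/4 is in segment 2 (τ=3/4); S_2(τ)=2005/1856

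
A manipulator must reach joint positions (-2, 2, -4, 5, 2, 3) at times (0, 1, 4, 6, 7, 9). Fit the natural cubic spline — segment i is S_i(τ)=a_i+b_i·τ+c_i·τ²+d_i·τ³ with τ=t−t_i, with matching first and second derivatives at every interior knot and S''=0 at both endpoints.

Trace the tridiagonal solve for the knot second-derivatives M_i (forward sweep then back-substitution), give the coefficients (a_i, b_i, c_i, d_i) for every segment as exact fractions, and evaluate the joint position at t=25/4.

  seg 0: a=-2 b=24203/4586 c=0 d=-5859/4586
  seg 1: a=2 b=3313/2293 c=-17577/4586 d=12311/13758
  seg 2: a=-4 b=11963/4586 c=9678/2293 d=-15019/9172
  seg 3: a=5 b=-727/4586 c=-25701/4586 d=6335/2293
  seg 4: a=2 b=-14119/4586 c=12309/4586 d=-4103/9172
S(25/4) = 682877/146752

Δ: Δ0=4, Δ1=-2, Δ2=9/2, Δ3=-3, Δ4=1/2
row 1: diag=8, rhs=-36; c'=3/8, d'=-9/2
row 2: denom=10−3·3/8=71/8; d'=(39−3·-9/2)/(71/8)=420/71
row 3: denom=6−2·16/71=394/71; d'=(-45−2·420/71)/(394/71)=-4035/394
row 4: denom=6−1·71/394=2293/394; d'=(21−1·-4035/394)/(2293/394)=12309/2293
back: M4=12309/2293
back: M3=-4035/394−71/394·12309/2293=-25701/2293
back: M2=420/71−16/71·-25701/2293=19356/2293
back: M1=-9/2−3/8·19356/2293=-17577/2293
M: M0=0, M1=-17577/2293, M2=19356/2293, M3=-25701/2293, M4=12309/2293, M5=0
seg 0: a=-2, c=M0/2=0, d=(M1−M0)/(6·1)=-5859/4586, b=Δ0−h0·(2M0+M1)/6=24203/4586
seg 1: a=2, c=M1/2=-17577/4586, d=(M2−M1)/(6·3)=12311/13758, b=Δ1−h1·(2M1+M2)/6=3313/2293
seg 2: a=-4, c=M2/2=9678/2293, d=(M3−M2)/(6·2)=-15019/9172, b=Δ2−h2·(2M2+M3)/6=11963/4586
seg 3: a=5, c=M3/2=-25701/4586, d=(M4−M3)/(6·1)=6335/2293, b=Δ3−h3·(2M3+M4)/6=-727/4586
seg 4: a=2, c=M4/2=12309/4586, d=(M5−M4)/(6·2)=-4103/9172, b=Δ4−h4·(2M4+M5)/6=-14119/4586
t_q=25/4 → seg 3, τ=1/4; S=5+-727/4586·τ+-25701/4586·τ²+6335/2293·τ³=682877/146752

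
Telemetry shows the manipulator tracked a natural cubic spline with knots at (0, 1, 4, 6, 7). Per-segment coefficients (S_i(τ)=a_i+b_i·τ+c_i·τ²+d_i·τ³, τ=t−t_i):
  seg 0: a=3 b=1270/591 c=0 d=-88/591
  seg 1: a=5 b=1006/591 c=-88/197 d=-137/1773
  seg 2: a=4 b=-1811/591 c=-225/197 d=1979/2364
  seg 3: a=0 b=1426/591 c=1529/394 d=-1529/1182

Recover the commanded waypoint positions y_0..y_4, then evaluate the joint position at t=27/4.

y_0 = S_0(0) = a_0 = 3
y_1 = S_1(0) = a_1 = 5
y_2 = S_2(0) = a_2 = 4
y_3 = S_3(0) = a_3 = 0
y_4 = S_3(1) = 5
t_q=27/4 is in segment 3 (τ=3/4); S_3(τ)=86915/25216

y_0=3 y_1=5 y_2=4 y_3=0 y_4=5
S(27/4) = 86915/25216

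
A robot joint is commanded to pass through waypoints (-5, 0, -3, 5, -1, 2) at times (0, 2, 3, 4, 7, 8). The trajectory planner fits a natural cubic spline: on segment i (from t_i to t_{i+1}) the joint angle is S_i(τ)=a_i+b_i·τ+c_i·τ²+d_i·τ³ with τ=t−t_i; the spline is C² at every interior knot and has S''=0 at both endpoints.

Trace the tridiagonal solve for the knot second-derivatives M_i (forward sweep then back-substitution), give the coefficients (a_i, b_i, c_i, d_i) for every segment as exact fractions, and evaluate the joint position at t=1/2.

  seg 0: a=-5 b=13549/2434 c=0 d=-933/1217
  seg 1: a=0 b=-8843/2434 c=-5598/1217 d=12737/2434
  seg 2: a=-3 b=3488/1217 c=27015/2434 d=-14519/2434
  seg 3: a=5 b=17449/2434 c=-8271/1217 d=9103/7302
  seg 4: a=-1 b=62/1217 c=10767/2434 d=-3589/2434
S(1/2) = -22515/9736

Δ: Δ0=5/2, Δ1=-3, Δ2=8, Δ3=-2, Δ4=3
row 1: diag=6, rhs=-33; c'=1/6, d'=-11/2
row 2: denom=4−1·1/6=23/6; d'=(66−1·-11/2)/(23/6)=429/23
row 3: denom=8−1·6/23=178/23; d'=(-60−1·429/23)/(178/23)=-1809/178
row 4: denom=8−3·69/178=1217/178; d'=(30−3·-1809/178)/(1217/178)=10767/1217
back: M4=10767/1217
back: M3=-1809/178−69/178·10767/1217=-16542/1217
back: M2=429/23−6/23·-16542/1217=27015/1217
back: M1=-11/2−1/6·27015/1217=-11196/1217
M: M0=0, M1=-11196/1217, M2=27015/1217, M3=-16542/1217, M4=10767/1217, M5=0
seg 0: a=-5, c=M0/2=0, d=(M1−M0)/(6·2)=-933/1217, b=Δ0−h0·(2M0+M1)/6=13549/2434
seg 1: a=0, c=M1/2=-5598/1217, d=(M2−M1)/(6·1)=12737/2434, b=Δ1−h1·(2M1+M2)/6=-8843/2434
seg 2: a=-3, c=M2/2=27015/2434, d=(M3−M2)/(6·1)=-14519/2434, b=Δ2−h2·(2M2+M3)/6=3488/1217
seg 3: a=5, c=M3/2=-8271/1217, d=(M4−M3)/(6·3)=9103/7302, b=Δ3−h3·(2M3+M4)/6=17449/2434
seg 4: a=-1, c=M4/2=10767/2434, d=(M5−M4)/(6·1)=-3589/2434, b=Δ4−h4·(2M4+M5)/6=62/1217
t_q=1/2 → seg 0, τ=1/2; S=-5+13549/2434·τ+0·τ²+-933/1217·τ³=-22515/9736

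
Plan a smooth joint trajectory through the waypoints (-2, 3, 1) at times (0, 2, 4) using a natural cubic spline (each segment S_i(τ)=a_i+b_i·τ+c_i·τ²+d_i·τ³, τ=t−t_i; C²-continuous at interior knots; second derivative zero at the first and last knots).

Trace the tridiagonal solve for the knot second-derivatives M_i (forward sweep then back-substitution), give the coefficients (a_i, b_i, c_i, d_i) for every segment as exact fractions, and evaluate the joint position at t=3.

  seg 0: a=-2 b=27/8 c=0 d=-7/32
  seg 1: a=3 b=3/4 c=-21/16 d=7/32
S(3) = 85/32

Δ: Δ0=5/2, Δ1=-1
row 1: diag=8, rhs=-21; c'=1/4, d'=-21/8
back: M1=-21/8
M: M0=0, M1=-21/8, M2=0
seg 0: a=-2, c=M0/2=0, d=(M1−M0)/(6·2)=-7/32, b=Δ0−h0·(2M0+M1)/6=27/8
seg 1: a=3, c=M1/2=-21/16, d=(M2−M1)/(6·2)=7/32, b=Δ1−h1·(2M1+M2)/6=3/4
t_q=3 → seg 1, τ=1; S=3+3/4·τ+-21/16·τ²+7/32·τ³=85/32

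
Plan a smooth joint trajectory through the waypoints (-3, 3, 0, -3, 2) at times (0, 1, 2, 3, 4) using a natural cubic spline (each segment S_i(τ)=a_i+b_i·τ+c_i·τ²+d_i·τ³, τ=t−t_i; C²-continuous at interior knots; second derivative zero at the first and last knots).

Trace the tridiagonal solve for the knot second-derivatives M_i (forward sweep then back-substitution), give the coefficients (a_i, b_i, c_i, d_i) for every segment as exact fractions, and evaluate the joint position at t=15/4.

Δ: Δ0=6, Δ1=-3, Δ2=-3, Δ3=5
row 1: diag=4, rhs=-54; c'=1/4, d'=-27/2
row 2: denom=4−1·1/4=15/4; d'=(0−1·-27/2)/(15/4)=18/5
row 3: denom=4−1·4/15=56/15; d'=(48−1·18/5)/(56/15)=333/28
back: M3=333/28
back: M2=18/5−4/15·333/28=3/7
back: M1=-27/2−1/4·3/7=-381/28
M: M0=0, M1=-381/28, M2=3/7, M3=333/28, M4=0
seg 0: a=-3, c=M0/2=0, d=(M1−M0)/(6·1)=-127/56, b=Δ0−h0·(2M0+M1)/6=463/56
seg 1: a=3, c=M1/2=-381/56, d=(M2−M1)/(6·1)=131/56, b=Δ1−h1·(2M1+M2)/6=41/28
seg 2: a=0, c=M2/2=3/14, d=(M3−M2)/(6·1)=107/56, b=Δ2−h2·(2M2+M3)/6=-41/8
seg 3: a=-3, c=M3/2=333/56, d=(M4−M3)/(6·1)=-111/56, b=Δ3−h3·(2M3+M4)/6=29/28
t_q=15/4 → seg 3, τ=3/4; S=-3+29/28·τ+333/56·τ²+-111/56·τ³=1023/3584

  seg 0: a=-3 b=463/56 c=0 d=-127/56
  seg 1: a=3 b=41/28 c=-381/56 d=131/56
  seg 2: a=0 b=-41/8 c=3/14 d=107/56
  seg 3: a=-3 b=29/28 c=333/56 d=-111/56
S(15/4) = 1023/3584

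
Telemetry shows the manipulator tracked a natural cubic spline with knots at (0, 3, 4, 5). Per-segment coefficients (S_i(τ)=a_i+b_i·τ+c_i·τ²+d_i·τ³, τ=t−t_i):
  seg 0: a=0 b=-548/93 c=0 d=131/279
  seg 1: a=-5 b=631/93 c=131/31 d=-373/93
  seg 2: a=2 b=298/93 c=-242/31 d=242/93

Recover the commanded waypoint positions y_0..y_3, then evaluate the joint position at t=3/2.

y_0 = S_0(0) = a_0 = 0
y_1 = S_1(0) = a_1 = -5
y_2 = S_2(0) = a_2 = 2
y_3 = S_2(1) = 0
t_q=3/2 is in segment 0 (τ=3/2); S_0(τ)=-1799/248

y_0=0 y_1=-5 y_2=2 y_3=0
S(3/2) = -1799/248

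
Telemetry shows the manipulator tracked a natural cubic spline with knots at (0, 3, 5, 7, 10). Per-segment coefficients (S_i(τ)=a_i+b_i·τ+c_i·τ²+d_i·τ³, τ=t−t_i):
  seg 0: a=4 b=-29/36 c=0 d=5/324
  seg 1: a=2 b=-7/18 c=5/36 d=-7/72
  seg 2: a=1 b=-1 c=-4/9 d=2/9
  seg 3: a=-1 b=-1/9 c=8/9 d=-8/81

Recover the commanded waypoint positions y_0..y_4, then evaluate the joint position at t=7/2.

y_0 = S_0(0) = a_0 = 4
y_1 = S_1(0) = a_1 = 2
y_2 = S_2(0) = a_2 = 1
y_3 = S_3(0) = a_3 = -1
y_4 = S_3(3) = 4
t_q=7/2 is in segment 1 (τ=1/2); S_1(τ)=117/64

y_0=4 y_1=2 y_2=1 y_3=-1 y_4=4
S(7/2) = 117/64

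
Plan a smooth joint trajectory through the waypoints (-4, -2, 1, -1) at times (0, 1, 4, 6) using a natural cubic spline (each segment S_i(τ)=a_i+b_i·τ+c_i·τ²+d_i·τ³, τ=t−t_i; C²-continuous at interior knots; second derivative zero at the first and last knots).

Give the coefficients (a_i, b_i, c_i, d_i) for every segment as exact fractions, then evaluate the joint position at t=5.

  seg 0: a=-4 b=146/71 c=0 d=-4/71
  seg 1: a=-2 b=134/71 c=-12/71 d=-3/71
  seg 2: a=1 b=-19/71 c=-39/71 d=13/142
S(5) = 39/142

Δ: Δ0=2, Δ1=1, Δ2=-1
row 1: diag=8, rhs=-6; c'=3/8, d'=-3/4
row 2: denom=10−3·3/8=71/8; d'=(-12−3·-3/4)/(71/8)=-78/71
back: M2=-78/71
back: M1=-3/4−3/8·-78/71=-24/71
M: M0=0, M1=-24/71, M2=-78/71, M3=0
seg 0: a=-4, c=M0/2=0, d=(M1−M0)/(6·1)=-4/71, b=Δ0−h0·(2M0+M1)/6=146/71
seg 1: a=-2, c=M1/2=-12/71, d=(M2−M1)/(6·3)=-3/71, b=Δ1−h1·(2M1+M2)/6=134/71
seg 2: a=1, c=M2/2=-39/71, d=(M3−M2)/(6·2)=13/142, b=Δ2−h2·(2M2+M3)/6=-19/71
t_q=5 → seg 2, τ=1; S=1+-19/71·τ+-39/71·τ²+13/142·τ³=39/142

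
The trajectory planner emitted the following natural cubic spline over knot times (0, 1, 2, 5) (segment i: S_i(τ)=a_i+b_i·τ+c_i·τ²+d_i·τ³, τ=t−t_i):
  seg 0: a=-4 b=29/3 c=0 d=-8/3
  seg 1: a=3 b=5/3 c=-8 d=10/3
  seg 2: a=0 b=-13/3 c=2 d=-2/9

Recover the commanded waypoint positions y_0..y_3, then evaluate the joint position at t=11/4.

y_0=-4 y_1=3 y_2=0 y_3=-1
S(11/4) = -71/32

y_0 = S_0(0) = a_0 = -4
y_1 = S_1(0) = a_1 = 3
y_2 = S_2(0) = a_2 = 0
y_3 = S_2(3) = -1
t_q=11/4 is in segment 2 (τ=3/4); S_2(τ)=-71/32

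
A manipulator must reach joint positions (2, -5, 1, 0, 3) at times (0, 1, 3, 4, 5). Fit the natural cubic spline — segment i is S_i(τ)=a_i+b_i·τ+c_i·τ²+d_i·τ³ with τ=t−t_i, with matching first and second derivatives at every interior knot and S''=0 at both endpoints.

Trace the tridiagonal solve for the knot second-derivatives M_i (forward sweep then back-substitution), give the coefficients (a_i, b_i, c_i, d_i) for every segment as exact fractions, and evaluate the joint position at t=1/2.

Δ: Δ0=-7, Δ1=3, Δ2=-1, Δ3=3
row 1: diag=6, rhs=60; c'=1/3, d'=10
row 2: denom=6−2·1/3=16/3; d'=(-24−2·10)/(16/3)=-33/4
row 3: denom=4−1·3/16=61/16; d'=(24−1·-33/4)/(61/16)=516/61
back: M3=516/61
back: M2=-33/4−3/16·516/61=-600/61
back: M1=10−1/3·-600/61=810/61
M: M0=0, M1=810/61, M2=-600/61, M3=516/61, M4=0
seg 0: a=2, c=M0/2=0, d=(M1−M0)/(6·1)=135/61, b=Δ0−h0·(2M0+M1)/6=-562/61
seg 1: a=-5, c=M1/2=405/61, d=(M2−M1)/(6·2)=-235/122, b=Δ1−h1·(2M1+M2)/6=-157/61
seg 2: a=1, c=M2/2=-300/61, d=(M3−M2)/(6·1)=186/61, b=Δ2−h2·(2M2+M3)/6=53/61
seg 3: a=0, c=M3/2=258/61, d=(M4−M3)/(6·1)=-86/61, b=Δ3−h3·(2M3+M4)/6=11/61
t_q=1/2 → seg 0, τ=1/2; S=2+-562/61·τ+0·τ²+135/61·τ³=-1137/488

  seg 0: a=2 b=-562/61 c=0 d=135/61
  seg 1: a=-5 b=-157/61 c=405/61 d=-235/122
  seg 2: a=1 b=53/61 c=-300/61 d=186/61
  seg 3: a=0 b=11/61 c=258/61 d=-86/61
S(1/2) = -1137/488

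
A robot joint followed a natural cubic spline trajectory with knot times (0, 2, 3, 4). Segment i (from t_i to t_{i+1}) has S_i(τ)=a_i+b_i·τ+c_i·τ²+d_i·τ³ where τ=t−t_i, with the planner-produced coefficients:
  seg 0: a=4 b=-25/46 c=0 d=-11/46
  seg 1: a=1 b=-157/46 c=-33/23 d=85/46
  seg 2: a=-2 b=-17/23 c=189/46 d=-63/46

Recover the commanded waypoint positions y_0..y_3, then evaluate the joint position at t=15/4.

y_0=4 y_1=1 y_2=-2 y_3=0
S(15/4) = -2417/2944

y_0 = S_0(0) = a_0 = 4
y_1 = S_1(0) = a_1 = 1
y_2 = S_2(0) = a_2 = -2
y_3 = S_2(1) = 0
t_q=15/4 is in segment 2 (τ=3/4); S_2(τ)=-2417/2944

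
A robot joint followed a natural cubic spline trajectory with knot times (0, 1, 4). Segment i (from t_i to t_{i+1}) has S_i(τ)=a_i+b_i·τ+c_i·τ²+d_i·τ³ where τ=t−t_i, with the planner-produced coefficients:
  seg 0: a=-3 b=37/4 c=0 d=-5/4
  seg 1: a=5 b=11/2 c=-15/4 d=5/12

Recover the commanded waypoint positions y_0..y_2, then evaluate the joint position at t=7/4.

y_0=-3 y_1=5 y_2=-1
S(7/4) = 1841/256

y_0 = S_0(0) = a_0 = -3
y_1 = S_1(0) = a_1 = 5
y_2 = S_1(3) = -1
t_q=7/4 is in segment 1 (τ=3/4); S_1(τ)=1841/256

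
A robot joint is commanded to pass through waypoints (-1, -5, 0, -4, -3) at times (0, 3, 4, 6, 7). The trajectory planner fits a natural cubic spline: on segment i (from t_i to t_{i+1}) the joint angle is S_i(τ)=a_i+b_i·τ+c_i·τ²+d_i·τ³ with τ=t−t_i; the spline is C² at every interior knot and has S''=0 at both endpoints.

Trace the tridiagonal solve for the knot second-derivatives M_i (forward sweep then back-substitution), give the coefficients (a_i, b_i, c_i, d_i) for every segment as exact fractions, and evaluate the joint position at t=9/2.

Δ: Δ0=-4/3, Δ1=5, Δ2=-2, Δ3=1
row 1: diag=8, rhs=38; c'=1/8, d'=19/4
row 2: denom=6−1·1/8=47/8; d'=(-42−1·19/4)/(47/8)=-374/47
row 3: denom=6−2·16/47=250/47; d'=(18−2·-374/47)/(250/47)=797/125
back: M3=797/125
back: M2=-374/47−16/47·797/125=-1266/125
back: M1=19/4−1/8·-1266/125=752/125
M: M0=0, M1=752/125, M2=-1266/125, M3=797/125, M4=0
seg 0: a=-1, c=M0/2=0, d=(M1−M0)/(6·3)=376/1125, b=Δ0−h0·(2M0+M1)/6=-1628/375
seg 1: a=-5, c=M1/2=376/125, d=(M2−M1)/(6·1)=-1009/375, b=Δ1−h1·(2M1+M2)/6=1756/375
seg 2: a=0, c=M2/2=-633/125, d=(M3−M2)/(6·2)=2063/1500, b=Δ2−h2·(2M2+M3)/6=197/75
seg 3: a=-4, c=M3/2=797/250, d=(M4−M3)/(6·1)=-797/750, b=Δ3−h3·(2M3+M4)/6=-422/375
t_q=9/2 → seg 2, τ=1/2; S=0+197/75·τ+-633/125·τ²+2063/1500·τ³=877/4000

  seg 0: a=-1 b=-1628/375 c=0 d=376/1125
  seg 1: a=-5 b=1756/375 c=376/125 d=-1009/375
  seg 2: a=0 b=197/75 c=-633/125 d=2063/1500
  seg 3: a=-4 b=-422/375 c=797/250 d=-797/750
S(9/2) = 877/4000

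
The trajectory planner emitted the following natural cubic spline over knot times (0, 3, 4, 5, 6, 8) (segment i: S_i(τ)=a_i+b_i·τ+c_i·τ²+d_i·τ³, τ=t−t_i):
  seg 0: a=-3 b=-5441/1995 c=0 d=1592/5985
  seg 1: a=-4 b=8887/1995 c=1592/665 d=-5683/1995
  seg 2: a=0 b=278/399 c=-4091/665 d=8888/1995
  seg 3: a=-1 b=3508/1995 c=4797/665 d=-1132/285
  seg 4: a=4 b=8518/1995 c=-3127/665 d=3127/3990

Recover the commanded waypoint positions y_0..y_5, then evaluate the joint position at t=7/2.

y_0 = S_0(0) = a_0 = -3
y_1 = S_1(0) = a_1 = -4
y_2 = S_2(0) = a_2 = 0
y_3 = S_3(0) = a_3 = -1
y_4 = S_4(0) = a_4 = 4
y_5 = S_4(2) = 0
t_q=7/2 is in segment 1 (τ=1/2); S_1(τ)=-1163/760

y_0=-3 y_1=-4 y_2=0 y_3=-1 y_4=4 y_5=0
S(7/2) = -1163/760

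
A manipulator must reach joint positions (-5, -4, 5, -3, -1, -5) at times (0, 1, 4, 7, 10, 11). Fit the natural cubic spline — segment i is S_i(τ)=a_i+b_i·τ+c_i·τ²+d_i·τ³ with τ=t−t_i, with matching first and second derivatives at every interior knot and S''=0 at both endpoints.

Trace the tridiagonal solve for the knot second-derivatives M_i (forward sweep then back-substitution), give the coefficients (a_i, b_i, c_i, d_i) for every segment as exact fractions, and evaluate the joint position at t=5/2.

  seg 0: a=-5 b=356/777 c=0 d=421/777
  seg 1: a=-4 b=1619/777 c=421/259 d=-3077/6993
  seg 2: a=5 b=-34/777 c=-1814/777 d=92/189
  seg 3: a=-3 b=-706/777 c=530/259 d=-394/777
  seg 4: a=-1 b=-1804/777 c=-652/259 d=652/777
S(5/2) = 2689/2072

Δ: Δ0=1, Δ1=3, Δ2=-8/3, Δ3=2/3, Δ4=-4
row 1: diag=8, rhs=12; c'=3/8, d'=3/2
row 2: denom=12−3·3/8=87/8; d'=(-34−3·3/2)/(87/8)=-308/87
row 3: denom=12−3·8/29=324/29; d'=(20−3·-308/87)/(324/29)=74/27
row 4: denom=8−3·29/108=259/36; d'=(-28−3·74/27)/(259/36)=-1304/259
back: M4=-1304/259
back: M3=74/27−29/108·-1304/259=1060/259
back: M2=-308/87−8/29·1060/259=-3628/777
back: M1=3/2−3/8·-3628/777=842/259
M: M0=0, M1=842/259, M2=-3628/777, M3=1060/259, M4=-1304/259, M5=0
seg 0: a=-5, c=M0/2=0, d=(M1−M0)/(6·1)=421/777, b=Δ0−h0·(2M0+M1)/6=356/777
seg 1: a=-4, c=M1/2=421/259, d=(M2−M1)/(6·3)=-3077/6993, b=Δ1−h1·(2M1+M2)/6=1619/777
seg 2: a=5, c=M2/2=-1814/777, d=(M3−M2)/(6·3)=92/189, b=Δ2−h2·(2M2+M3)/6=-34/777
seg 3: a=-3, c=M3/2=530/259, d=(M4−M3)/(6·3)=-394/777, b=Δ3−h3·(2M3+M4)/6=-706/777
seg 4: a=-1, c=M4/2=-652/259, d=(M5−M4)/(6·1)=652/777, b=Δ4−h4·(2M4+M5)/6=-1804/777
t_q=5/2 → seg 1, τ=3/2; S=-4+1619/777·τ+421/259·τ²+-3077/6993·τ³=2689/2072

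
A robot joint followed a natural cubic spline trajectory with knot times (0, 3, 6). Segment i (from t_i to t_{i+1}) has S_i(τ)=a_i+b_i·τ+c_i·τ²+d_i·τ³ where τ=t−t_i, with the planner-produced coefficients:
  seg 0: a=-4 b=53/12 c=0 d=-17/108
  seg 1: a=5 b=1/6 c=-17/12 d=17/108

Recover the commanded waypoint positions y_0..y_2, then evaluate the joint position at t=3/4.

y_0=-4 y_1=5 y_2=-3
S(3/4) = -193/256

y_0 = S_0(0) = a_0 = -4
y_1 = S_1(0) = a_1 = 5
y_2 = S_1(3) = -3
t_q=3/4 is in segment 0 (τ=3/4); S_0(τ)=-193/256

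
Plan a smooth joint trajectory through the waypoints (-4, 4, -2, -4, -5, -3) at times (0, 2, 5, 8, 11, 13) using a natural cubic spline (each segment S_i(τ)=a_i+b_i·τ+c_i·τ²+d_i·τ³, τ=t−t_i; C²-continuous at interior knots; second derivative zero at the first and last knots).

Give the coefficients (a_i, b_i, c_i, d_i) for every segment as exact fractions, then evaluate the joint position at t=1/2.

  seg 0: a=-4 b=6832/1269 c=0 d=-439/1269
  seg 1: a=4 b=1564/1269 c=-878/423 d=3800/11421
  seg 2: a=-2 b=-2840/1269 c=1166/1269 d=-32/243
  seg 3: a=-4 b=-356/1269 c=-338/1269 d=947/11421
  seg 4: a=-5 b=457/1269 c=203/423 d=-203/2538
S(1/2) = -4573/3384

Δ: Δ0=4, Δ1=-2, Δ2=-2/3, Δ3=-1/3, Δ4=1
row 1: diag=10, rhs=-36; c'=3/10, d'=-18/5
row 2: denom=12−3·3/10=111/10; d'=(8−3·-18/5)/(111/10)=188/111
row 3: denom=12−3·10/37=414/37; d'=(2−3·188/111)/(414/37)=-19/69
row 4: denom=10−3·37/138=423/46; d'=(8−3·-19/69)/(423/46)=406/423
back: M4=406/423
back: M3=-19/69−37/138·406/423=-676/1269
back: M2=188/111−10/37·-676/1269=2332/1269
back: M1=-18/5−3/10·2332/1269=-1756/423
M: M0=0, M1=-1756/423, M2=2332/1269, M3=-676/1269, M4=406/423, M5=0
seg 0: a=-4, c=M0/2=0, d=(M1−M0)/(6·2)=-439/1269, b=Δ0−h0·(2M0+M1)/6=6832/1269
seg 1: a=4, c=M1/2=-878/423, d=(M2−M1)/(6·3)=3800/11421, b=Δ1−h1·(2M1+M2)/6=1564/1269
seg 2: a=-2, c=M2/2=1166/1269, d=(M3−M2)/(6·3)=-32/243, b=Δ2−h2·(2M2+M3)/6=-2840/1269
seg 3: a=-4, c=M3/2=-338/1269, d=(M4−M3)/(6·3)=947/11421, b=Δ3−h3·(2M3+M4)/6=-356/1269
seg 4: a=-5, c=M4/2=203/423, d=(M5−M4)/(6·2)=-203/2538, b=Δ4−h4·(2M4+M5)/6=457/1269
t_q=1/2 → seg 0, τ=1/2; S=-4+6832/1269·τ+0·τ²+-439/1269·τ³=-4573/3384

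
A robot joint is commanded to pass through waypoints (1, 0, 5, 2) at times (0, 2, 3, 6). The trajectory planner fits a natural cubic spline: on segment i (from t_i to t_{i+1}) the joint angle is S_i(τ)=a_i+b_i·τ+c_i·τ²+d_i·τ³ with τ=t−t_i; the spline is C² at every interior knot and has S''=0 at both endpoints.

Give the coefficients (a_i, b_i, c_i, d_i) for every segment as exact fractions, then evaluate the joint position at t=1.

Δ: Δ0=-1/2, Δ1=5, Δ2=-1
row 1: diag=6, rhs=33; c'=1/6, d'=11/2
row 2: denom=8−1·1/6=47/6; d'=(-36−1·11/2)/(47/6)=-249/47
back: M2=-249/47
back: M1=11/2−1/6·-249/47=300/47
M: M0=0, M1=300/47, M2=-249/47, M3=0
seg 0: a=1, c=M0/2=0, d=(M1−M0)/(6·2)=25/47, b=Δ0−h0·(2M0+M1)/6=-247/94
seg 1: a=0, c=M1/2=150/47, d=(M2−M1)/(6·1)=-183/94, b=Δ1−h1·(2M1+M2)/6=353/94
seg 2: a=5, c=M2/2=-249/94, d=(M3−M2)/(6·3)=83/282, b=Δ2−h2·(2M2+M3)/6=202/47
t_q=1 → seg 0, τ=1; S=1+-247/94·τ+0·τ²+25/47·τ³=-103/94

  seg 0: a=1 b=-247/94 c=0 d=25/47
  seg 1: a=0 b=353/94 c=150/47 d=-183/94
  seg 2: a=5 b=202/47 c=-249/94 d=83/282
S(1) = -103/94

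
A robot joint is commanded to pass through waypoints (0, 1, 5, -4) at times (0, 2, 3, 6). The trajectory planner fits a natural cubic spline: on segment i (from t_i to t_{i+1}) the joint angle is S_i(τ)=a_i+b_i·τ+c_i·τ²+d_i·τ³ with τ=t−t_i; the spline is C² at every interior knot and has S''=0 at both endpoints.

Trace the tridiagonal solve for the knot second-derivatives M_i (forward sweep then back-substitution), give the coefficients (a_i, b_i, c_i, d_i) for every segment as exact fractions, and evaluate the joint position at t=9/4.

Δ: Δ0=1/2, Δ1=4, Δ2=-3
row 1: diag=6, rhs=21; c'=1/6, d'=7/2
row 2: denom=8−1·1/6=47/6; d'=(-42−1·7/2)/(47/6)=-273/47
back: M2=-273/47
back: M1=7/2−1/6·-273/47=210/47
M: M0=0, M1=210/47, M2=-273/47, M3=0
seg 0: a=0, c=M0/2=0, d=(M1−M0)/(6·2)=35/94, b=Δ0−h0·(2M0+M1)/6=-93/94
seg 1: a=1, c=M1/2=105/47, d=(M2−M1)/(6·1)=-161/94, b=Δ1−h1·(2M1+M2)/6=327/94
seg 2: a=5, c=M2/2=-273/94, d=(M3−M2)/(6·3)=91/282, b=Δ2−h2·(2M2+M3)/6=132/47
t_q=9/4 → seg 1, τ=1/4; S=1+327/94·τ+105/47·τ²+-161/94·τ³=11927/6016

  seg 0: a=0 b=-93/94 c=0 d=35/94
  seg 1: a=1 b=327/94 c=105/47 d=-161/94
  seg 2: a=5 b=132/47 c=-273/94 d=91/282
S(9/4) = 11927/6016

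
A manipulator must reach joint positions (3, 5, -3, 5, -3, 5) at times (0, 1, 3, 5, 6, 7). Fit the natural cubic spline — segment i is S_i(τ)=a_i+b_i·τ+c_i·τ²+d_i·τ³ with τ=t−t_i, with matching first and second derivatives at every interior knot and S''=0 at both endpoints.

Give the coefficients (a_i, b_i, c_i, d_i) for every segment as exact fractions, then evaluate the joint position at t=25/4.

Δ: Δ0=2, Δ1=-4, Δ2=4, Δ3=-8, Δ4=8
row 1: diag=6, rhs=-36; c'=1/3, d'=-6
row 2: denom=8−2·1/3=22/3; d'=(48−2·-6)/(22/3)=90/11
row 3: denom=6−2·3/11=60/11; d'=(-72−2·90/11)/(60/11)=-81/5
row 4: denom=4−1·11/60=229/60; d'=(96−1·-81/5)/(229/60)=6732/229
back: M4=6732/229
back: M3=-81/5−11/60·6732/229=-4944/229
back: M2=90/11−3/11·-4944/229=3222/229
back: M1=-6−1/3·3222/229=-2448/229
M: M0=0, M1=-2448/229, M2=3222/229, M3=-4944/229, M4=6732/229, M5=0
seg 0: a=3, c=M0/2=0, d=(M1−M0)/(6·1)=-408/229, b=Δ0−h0·(2M0+M1)/6=866/229
seg 1: a=5, c=M1/2=-1224/229, d=(M2−M1)/(6·2)=945/458, b=Δ1−h1·(2M1+M2)/6=-358/229
seg 2: a=-3, c=M2/2=1611/229, d=(M3−M2)/(6·2)=-1361/458, b=Δ2−h2·(2M2+M3)/6=416/229
seg 3: a=5, c=M3/2=-2472/229, d=(M4−M3)/(6·1)=1946/229, b=Δ3−h3·(2M3+M4)/6=-1306/229
seg 4: a=-3, c=M4/2=3366/229, d=(M5−M4)/(6·1)=-1122/229, b=Δ4−h4·(2M4+M5)/6=-412/229
t_q=25/4 → seg 4, τ=1/4; S=-3+-412/229·τ+3366/229·τ²+-1122/229·τ³=-19109/7328

  seg 0: a=3 b=866/229 c=0 d=-408/229
  seg 1: a=5 b=-358/229 c=-1224/229 d=945/458
  seg 2: a=-3 b=416/229 c=1611/229 d=-1361/458
  seg 3: a=5 b=-1306/229 c=-2472/229 d=1946/229
  seg 4: a=-3 b=-412/229 c=3366/229 d=-1122/229
S(25/4) = -19109/7328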